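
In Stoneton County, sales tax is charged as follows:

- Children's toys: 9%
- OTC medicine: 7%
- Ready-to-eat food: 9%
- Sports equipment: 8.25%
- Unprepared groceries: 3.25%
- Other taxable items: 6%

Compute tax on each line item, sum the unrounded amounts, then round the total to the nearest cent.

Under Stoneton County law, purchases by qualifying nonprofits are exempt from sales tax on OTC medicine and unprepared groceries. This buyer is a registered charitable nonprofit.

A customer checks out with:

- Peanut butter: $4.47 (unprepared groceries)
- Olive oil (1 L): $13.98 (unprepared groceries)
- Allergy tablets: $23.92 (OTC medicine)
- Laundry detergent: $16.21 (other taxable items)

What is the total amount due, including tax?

$59.55

Peanut butter $4.47: unprepared groceries, buyer-exempt → 0% → $0.00
Olive oil (1 L) $13.98: unprepared groceries, buyer-exempt → 0% → $0.00
Allergy tablets $23.92: OTC medicine, buyer-exempt → 0% → $0.00
Laundry detergent $16.21: other taxable items → 6% → $0.9726
Subtotal = $58.58; unrounded tax = $0.9726 → $0.97; total due = $59.55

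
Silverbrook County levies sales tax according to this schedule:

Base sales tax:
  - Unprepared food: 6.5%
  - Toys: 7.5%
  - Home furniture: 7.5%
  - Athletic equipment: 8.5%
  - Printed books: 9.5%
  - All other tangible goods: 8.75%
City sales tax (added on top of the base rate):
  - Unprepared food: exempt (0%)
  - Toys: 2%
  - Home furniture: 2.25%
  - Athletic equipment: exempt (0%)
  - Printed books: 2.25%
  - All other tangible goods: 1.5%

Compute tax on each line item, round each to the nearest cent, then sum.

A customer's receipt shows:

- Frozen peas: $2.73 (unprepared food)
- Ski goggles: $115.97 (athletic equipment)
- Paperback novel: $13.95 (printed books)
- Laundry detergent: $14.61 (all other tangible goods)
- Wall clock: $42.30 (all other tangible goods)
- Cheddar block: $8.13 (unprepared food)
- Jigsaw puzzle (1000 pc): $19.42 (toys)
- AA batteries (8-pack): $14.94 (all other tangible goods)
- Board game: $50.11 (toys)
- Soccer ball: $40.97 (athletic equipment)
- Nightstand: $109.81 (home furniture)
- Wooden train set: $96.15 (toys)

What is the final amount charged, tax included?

Frozen peas $2.73: unprepared food → 6.5% + 0% city = 6.5% → $0.18
Ski goggles $115.97: athletic equipment → 8.5% + 0% city = 8.5% → $9.86
Paperback novel $13.95: printed books → 9.5% + 2.25% city = 11.75% → $1.64
Laundry detergent $14.61: all other tangible goods → 8.75% + 1.5% city = 10.25% → $1.50
Wall clock $42.30: all other tangible goods → 8.75% + 1.5% city = 10.25% → $4.34
Cheddar block $8.13: unprepared food → 6.5% + 0% city = 6.5% → $0.53
Jigsaw puzzle (1000 pc) $19.42: toys → 7.5% + 2% city = 9.5% → $1.84
AA batteries (8-pack) $14.94: all other tangible goods → 8.75% + 1.5% city = 10.25% → $1.53
Board game $50.11: toys → 7.5% + 2% city = 9.5% → $4.76
Soccer ball $40.97: athletic equipment → 8.5% + 0% city = 8.5% → $3.48
Nightstand $109.81: home furniture → 7.5% + 2.25% city = 9.75% → $10.71
Wooden train set $96.15: toys → 7.5% + 2% city = 9.5% → $9.13
Subtotal = $529.09; tax = $49.50; total due = $578.59

$578.59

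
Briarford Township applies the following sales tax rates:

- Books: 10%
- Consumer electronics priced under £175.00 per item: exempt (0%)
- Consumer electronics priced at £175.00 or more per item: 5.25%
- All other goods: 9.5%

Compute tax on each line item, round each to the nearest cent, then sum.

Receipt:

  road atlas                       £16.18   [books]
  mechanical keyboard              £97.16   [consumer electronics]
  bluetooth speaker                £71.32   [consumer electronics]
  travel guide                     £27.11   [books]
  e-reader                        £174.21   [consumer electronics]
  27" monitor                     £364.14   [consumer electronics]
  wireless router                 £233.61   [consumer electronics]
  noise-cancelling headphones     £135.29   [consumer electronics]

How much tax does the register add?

£35.71

Road atlas £16.18: books → 10% → £1.62
Mechanical keyboard £97.16: consumer electronics, under £175.00 → 0% → £0.00
Bluetooth speaker £71.32: consumer electronics, under £175.00 → 0% → £0.00
Travel guide £27.11: books → 10% → £2.71
E-reader £174.21: consumer electronics, under £175.00 → 0% → £0.00
27" monitor £364.14: consumer electronics, £175.00 or more → 5.25% → £19.12
Wireless router £233.61: consumer electronics, £175.00 or more → 5.25% → £12.26
Noise-cancelling headphones £135.29: consumer electronics, under £175.00 → 0% → £0.00
Total tax = £1.62 + £2.71 + £19.12 + £12.26 = £35.71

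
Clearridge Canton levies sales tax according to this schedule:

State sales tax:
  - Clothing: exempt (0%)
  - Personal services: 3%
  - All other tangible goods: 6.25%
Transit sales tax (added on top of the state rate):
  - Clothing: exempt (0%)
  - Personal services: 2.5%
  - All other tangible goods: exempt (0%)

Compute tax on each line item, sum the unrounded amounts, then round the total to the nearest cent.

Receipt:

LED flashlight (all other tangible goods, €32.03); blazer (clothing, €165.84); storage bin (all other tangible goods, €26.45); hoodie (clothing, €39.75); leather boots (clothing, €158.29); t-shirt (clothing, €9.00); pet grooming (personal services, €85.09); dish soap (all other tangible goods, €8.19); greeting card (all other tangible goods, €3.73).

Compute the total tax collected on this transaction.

LED flashlight €32.03: all other tangible goods → 6.25% + 0% transit = 6.25% → €2.001875
Blazer €165.84: clothing → 0% + 0% transit = 0% → €0.00
Storage bin €26.45: all other tangible goods → 6.25% + 0% transit = 6.25% → €1.653125
Hoodie €39.75: clothing → 0% + 0% transit = 0% → €0.00
Leather boots €158.29: clothing → 0% + 0% transit = 0% → €0.00
T-shirt €9.00: clothing → 0% + 0% transit = 0% → €0.00
Pet grooming €85.09: personal services → 3% + 2.5% transit = 5.5% → €4.67995
Dish soap €8.19: all other tangible goods → 6.25% + 0% transit = 6.25% → €0.511875
Greeting card €3.73: all other tangible goods → 6.25% + 0% transit = 6.25% → €0.233125
Unrounded tax sum = €9.07995 → €9.08

€9.08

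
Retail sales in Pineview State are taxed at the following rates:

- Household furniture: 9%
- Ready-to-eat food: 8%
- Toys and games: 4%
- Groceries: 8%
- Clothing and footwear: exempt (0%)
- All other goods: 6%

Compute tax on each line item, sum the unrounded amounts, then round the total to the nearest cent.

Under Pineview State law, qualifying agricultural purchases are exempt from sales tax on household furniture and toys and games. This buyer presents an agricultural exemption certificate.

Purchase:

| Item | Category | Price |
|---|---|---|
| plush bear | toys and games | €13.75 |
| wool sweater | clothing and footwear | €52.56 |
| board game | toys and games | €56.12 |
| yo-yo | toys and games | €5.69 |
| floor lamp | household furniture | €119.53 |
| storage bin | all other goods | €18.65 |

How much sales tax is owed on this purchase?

€1.12

Plush bear €13.75: toys and games, buyer-exempt → 0% → €0.00
Wool sweater €52.56: clothing and footwear → 0% → €0.00
Board game €56.12: toys and games, buyer-exempt → 0% → €0.00
Yo-yo €5.69: toys and games, buyer-exempt → 0% → €0.00
Floor lamp €119.53: household furniture, buyer-exempt → 0% → €0.00
Storage bin €18.65: all other goods → 6% → €1.119
Unrounded tax sum = €1.119 → €1.12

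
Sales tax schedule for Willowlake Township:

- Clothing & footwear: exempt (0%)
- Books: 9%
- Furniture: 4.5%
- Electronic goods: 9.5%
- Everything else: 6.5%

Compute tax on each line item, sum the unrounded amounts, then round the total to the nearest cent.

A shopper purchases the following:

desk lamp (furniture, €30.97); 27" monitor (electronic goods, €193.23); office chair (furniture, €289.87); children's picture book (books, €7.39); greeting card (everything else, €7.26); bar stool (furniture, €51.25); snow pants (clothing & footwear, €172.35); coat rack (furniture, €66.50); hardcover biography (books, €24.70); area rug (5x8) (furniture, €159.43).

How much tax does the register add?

Desk lamp €30.97: furniture → 4.5% → €1.39365
27" monitor €193.23: electronic goods → 9.5% → €18.35685
Office chair €289.87: furniture → 4.5% → €13.04415
Children's picture book €7.39: books → 9% → €0.6651
Greeting card €7.26: everything else → 6.5% → €0.4719
Bar stool €51.25: furniture → 4.5% → €2.30625
Snow pants €172.35: clothing & footwear → 0% → €0.00
Coat rack €66.50: furniture → 4.5% → €2.9925
Hardcover biography €24.70: books → 9% → €2.223
Area rug (5x8) €159.43: furniture → 4.5% → €7.17435
Unrounded tax sum = €48.62775 → €48.63

€48.63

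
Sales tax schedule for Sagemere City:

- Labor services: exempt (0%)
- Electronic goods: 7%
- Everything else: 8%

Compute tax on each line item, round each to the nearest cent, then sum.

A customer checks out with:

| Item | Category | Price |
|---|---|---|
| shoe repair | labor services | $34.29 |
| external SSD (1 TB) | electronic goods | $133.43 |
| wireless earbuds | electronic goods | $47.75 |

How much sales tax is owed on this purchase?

$12.68

Shoe repair $34.29: labor services → 0% → $0.00
External SSD (1 TB) $133.43: electronic goods → 7% → $9.34
Wireless earbuds $47.75: electronic goods → 7% → $3.34
Total tax = $9.34 + $3.34 = $12.68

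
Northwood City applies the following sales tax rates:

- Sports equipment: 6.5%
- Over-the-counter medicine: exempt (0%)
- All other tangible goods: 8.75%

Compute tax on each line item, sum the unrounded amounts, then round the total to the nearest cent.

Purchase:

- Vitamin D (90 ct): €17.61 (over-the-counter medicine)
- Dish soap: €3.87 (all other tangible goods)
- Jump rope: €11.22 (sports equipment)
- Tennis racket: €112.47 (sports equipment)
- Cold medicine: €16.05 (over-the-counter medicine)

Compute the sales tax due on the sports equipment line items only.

€8.04

Jump rope €11.22: sports equipment → 6.5% → €0.7293
Tennis racket €112.47: sports equipment → 6.5% → €7.31055
Tax on sports equipment: unrounded sum = €8.03985 → €8.04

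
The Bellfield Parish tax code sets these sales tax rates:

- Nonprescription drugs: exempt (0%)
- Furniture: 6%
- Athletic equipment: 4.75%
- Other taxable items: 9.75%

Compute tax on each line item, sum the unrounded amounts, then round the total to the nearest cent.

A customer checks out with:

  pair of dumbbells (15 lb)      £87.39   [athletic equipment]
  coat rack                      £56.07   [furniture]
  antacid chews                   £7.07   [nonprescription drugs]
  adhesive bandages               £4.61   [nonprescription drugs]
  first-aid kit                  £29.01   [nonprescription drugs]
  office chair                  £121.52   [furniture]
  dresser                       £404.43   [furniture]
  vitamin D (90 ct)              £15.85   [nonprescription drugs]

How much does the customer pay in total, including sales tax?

£765.02

Pair of dumbbells (15 lb) £87.39: athletic equipment → 4.75% → £4.151025
Coat rack £56.07: furniture → 6% → £3.3642
Antacid chews £7.07: nonprescription drugs → 0% → £0.00
Adhesive bandages £4.61: nonprescription drugs → 0% → £0.00
First-aid kit £29.01: nonprescription drugs → 0% → £0.00
Office chair £121.52: furniture → 6% → £7.2912
Dresser £404.43: furniture → 6% → £24.2658
Vitamin D (90 ct) £15.85: nonprescription drugs → 0% → £0.00
Subtotal = £725.95; unrounded tax = £39.072225 → £39.07; total due = £765.02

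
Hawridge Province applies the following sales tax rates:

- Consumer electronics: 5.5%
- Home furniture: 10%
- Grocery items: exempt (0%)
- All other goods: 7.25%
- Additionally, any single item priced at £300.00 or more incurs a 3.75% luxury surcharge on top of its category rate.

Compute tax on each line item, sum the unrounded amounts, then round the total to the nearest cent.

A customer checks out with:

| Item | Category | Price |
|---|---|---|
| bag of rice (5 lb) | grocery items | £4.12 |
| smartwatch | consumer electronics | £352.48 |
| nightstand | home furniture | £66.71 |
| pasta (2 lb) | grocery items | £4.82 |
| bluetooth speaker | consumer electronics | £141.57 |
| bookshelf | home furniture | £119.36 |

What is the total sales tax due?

£59.00

Bag of rice (5 lb) £4.12: grocery items → 0% → £0.00
Smartwatch £352.48: consumer electronics → 5.5% + 3.75% surcharge = 9.25% → £32.6044
Nightstand £66.71: home furniture → 10% → £6.671
Pasta (2 lb) £4.82: grocery items → 0% → £0.00
Bluetooth speaker £141.57: consumer electronics → 5.5% → £7.78635
Bookshelf £119.36: home furniture → 10% → £11.936
Unrounded tax sum = £58.99775 → £59.00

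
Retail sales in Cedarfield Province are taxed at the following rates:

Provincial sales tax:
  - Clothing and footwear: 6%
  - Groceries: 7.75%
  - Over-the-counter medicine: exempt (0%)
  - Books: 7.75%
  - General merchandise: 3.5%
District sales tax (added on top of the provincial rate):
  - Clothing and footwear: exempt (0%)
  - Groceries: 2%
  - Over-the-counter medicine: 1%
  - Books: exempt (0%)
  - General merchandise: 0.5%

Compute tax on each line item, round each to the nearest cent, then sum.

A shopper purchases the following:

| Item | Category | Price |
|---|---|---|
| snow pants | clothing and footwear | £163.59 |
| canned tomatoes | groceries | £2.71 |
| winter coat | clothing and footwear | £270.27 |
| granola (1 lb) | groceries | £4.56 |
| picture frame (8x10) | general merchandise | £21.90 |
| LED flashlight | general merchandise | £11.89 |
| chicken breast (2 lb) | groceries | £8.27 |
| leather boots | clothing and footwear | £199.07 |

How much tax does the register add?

£40.85

Snow pants £163.59: clothing and footwear → 6% + 0% district = 6% → £9.82
Canned tomatoes £2.71: groceries → 7.75% + 2% district = 9.75% → £0.26
Winter coat £270.27: clothing and footwear → 6% + 0% district = 6% → £16.22
Granola (1 lb) £4.56: groceries → 7.75% + 2% district = 9.75% → £0.44
Picture frame (8x10) £21.90: general merchandise → 3.5% + 0.5% district = 4% → £0.88
LED flashlight £11.89: general merchandise → 3.5% + 0.5% district = 4% → £0.48
Chicken breast (2 lb) £8.27: groceries → 7.75% + 2% district = 9.75% → £0.81
Leather boots £199.07: clothing and footwear → 6% + 0% district = 6% → £11.94
Total tax = £9.82 + £0.26 + £16.22 + £0.44 + £0.88 + £0.48 + £0.81 + £11.94 = £40.85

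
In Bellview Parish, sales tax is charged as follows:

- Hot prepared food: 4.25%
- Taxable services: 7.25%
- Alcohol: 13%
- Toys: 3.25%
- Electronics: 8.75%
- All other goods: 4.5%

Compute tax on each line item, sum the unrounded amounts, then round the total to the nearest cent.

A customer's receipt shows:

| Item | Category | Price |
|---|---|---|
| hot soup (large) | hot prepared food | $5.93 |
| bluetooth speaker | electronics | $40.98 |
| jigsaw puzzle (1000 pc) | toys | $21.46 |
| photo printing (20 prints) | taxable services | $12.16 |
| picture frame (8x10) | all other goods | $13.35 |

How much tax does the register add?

Hot soup (large) $5.93: hot prepared food → 4.25% → $0.252025
Bluetooth speaker $40.98: electronics → 8.75% → $3.58575
Jigsaw puzzle (1000 pc) $21.46: toys → 3.25% → $0.69745
Photo printing (20 prints) $12.16: taxable services → 7.25% → $0.8816
Picture frame (8x10) $13.35: all other goods → 4.5% → $0.60075
Unrounded tax sum = $6.017575 → $6.02

$6.02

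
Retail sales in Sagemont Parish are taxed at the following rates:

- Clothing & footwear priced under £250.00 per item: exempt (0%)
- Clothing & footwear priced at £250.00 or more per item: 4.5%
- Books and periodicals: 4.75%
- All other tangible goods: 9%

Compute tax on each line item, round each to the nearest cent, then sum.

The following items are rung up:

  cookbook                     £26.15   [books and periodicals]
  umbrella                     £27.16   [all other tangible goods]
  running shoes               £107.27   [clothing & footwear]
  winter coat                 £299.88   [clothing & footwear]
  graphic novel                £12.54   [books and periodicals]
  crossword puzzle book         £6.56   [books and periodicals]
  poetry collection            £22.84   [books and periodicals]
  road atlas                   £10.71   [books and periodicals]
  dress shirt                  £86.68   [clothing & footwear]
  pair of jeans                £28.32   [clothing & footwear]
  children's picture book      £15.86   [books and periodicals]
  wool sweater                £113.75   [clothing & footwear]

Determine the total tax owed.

Cookbook £26.15: books and periodicals → 4.75% → £1.24
Umbrella £27.16: all other tangible goods → 9% → £2.44
Running shoes £107.27: clothing & footwear, under £250.00 → 0% → £0.00
Winter coat £299.88: clothing & footwear, £250.00 or more → 4.5% → £13.49
Graphic novel £12.54: books and periodicals → 4.75% → £0.60
Crossword puzzle book £6.56: books and periodicals → 4.75% → £0.31
Poetry collection £22.84: books and periodicals → 4.75% → £1.08
Road atlas £10.71: books and periodicals → 4.75% → £0.51
Dress shirt £86.68: clothing & footwear, under £250.00 → 0% → £0.00
Pair of jeans £28.32: clothing & footwear, under £250.00 → 0% → £0.00
Children's picture book £15.86: books and periodicals → 4.75% → £0.75
Wool sweater £113.75: clothing & footwear, under £250.00 → 0% → £0.00
Total tax = £1.24 + £2.44 + £13.49 + £0.60 + £0.31 + £1.08 + £0.51 + £0.75 = £20.42

£20.42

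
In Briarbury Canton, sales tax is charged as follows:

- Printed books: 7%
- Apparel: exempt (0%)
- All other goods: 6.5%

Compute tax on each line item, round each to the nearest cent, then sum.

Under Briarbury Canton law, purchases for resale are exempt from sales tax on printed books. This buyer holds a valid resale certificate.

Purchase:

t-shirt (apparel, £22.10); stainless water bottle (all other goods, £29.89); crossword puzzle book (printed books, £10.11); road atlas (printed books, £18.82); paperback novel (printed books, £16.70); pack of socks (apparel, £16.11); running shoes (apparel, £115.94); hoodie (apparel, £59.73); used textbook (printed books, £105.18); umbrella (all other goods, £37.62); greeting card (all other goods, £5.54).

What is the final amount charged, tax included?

£442.49

T-shirt £22.10: apparel → 0% → £0.00
Stainless water bottle £29.89: all other goods → 6.5% → £1.94
Crossword puzzle book £10.11: printed books, buyer-exempt → 0% → £0.00
Road atlas £18.82: printed books, buyer-exempt → 0% → £0.00
Paperback novel £16.70: printed books, buyer-exempt → 0% → £0.00
Pack of socks £16.11: apparel → 0% → £0.00
Running shoes £115.94: apparel → 0% → £0.00
Hoodie £59.73: apparel → 0% → £0.00
Used textbook £105.18: printed books, buyer-exempt → 0% → £0.00
Umbrella £37.62: all other goods → 6.5% → £2.45
Greeting card £5.54: all other goods → 6.5% → £0.36
Subtotal = £437.74; tax = £4.75; total due = £442.49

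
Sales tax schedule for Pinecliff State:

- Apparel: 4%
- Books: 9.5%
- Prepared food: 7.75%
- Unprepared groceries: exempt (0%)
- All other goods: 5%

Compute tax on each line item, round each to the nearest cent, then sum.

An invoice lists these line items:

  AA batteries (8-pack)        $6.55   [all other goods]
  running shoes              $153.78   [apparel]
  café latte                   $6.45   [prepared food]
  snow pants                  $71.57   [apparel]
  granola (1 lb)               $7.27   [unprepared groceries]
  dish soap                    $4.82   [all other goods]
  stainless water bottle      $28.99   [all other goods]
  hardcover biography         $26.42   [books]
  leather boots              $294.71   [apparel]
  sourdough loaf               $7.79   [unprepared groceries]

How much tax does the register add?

$25.83

AA batteries (8-pack) $6.55: all other goods → 5% → $0.33
Running shoes $153.78: apparel → 4% → $6.15
Café latte $6.45: prepared food → 7.75% → $0.50
Snow pants $71.57: apparel → 4% → $2.86
Granola (1 lb) $7.27: unprepared groceries → 0% → $0.00
Dish soap $4.82: all other goods → 5% → $0.24
Stainless water bottle $28.99: all other goods → 5% → $1.45
Hardcover biography $26.42: books → 9.5% → $2.51
Leather boots $294.71: apparel → 4% → $11.79
Sourdough loaf $7.79: unprepared groceries → 0% → $0.00
Total tax = $0.33 + $6.15 + $0.50 + $2.86 + $0.24 + $1.45 + $2.51 + $11.79 = $25.83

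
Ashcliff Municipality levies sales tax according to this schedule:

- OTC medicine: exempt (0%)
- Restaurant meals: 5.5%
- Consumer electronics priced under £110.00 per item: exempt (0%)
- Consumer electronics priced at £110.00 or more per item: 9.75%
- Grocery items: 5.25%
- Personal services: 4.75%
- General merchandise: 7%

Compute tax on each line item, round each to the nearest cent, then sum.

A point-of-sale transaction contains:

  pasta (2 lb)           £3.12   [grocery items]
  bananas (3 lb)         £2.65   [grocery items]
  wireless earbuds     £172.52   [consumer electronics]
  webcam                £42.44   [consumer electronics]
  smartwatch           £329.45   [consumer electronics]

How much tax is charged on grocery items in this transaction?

Pasta (2 lb) £3.12: grocery items → 5.25% → £0.16
Bananas (3 lb) £2.65: grocery items → 5.25% → £0.14
Tax on grocery items = £0.16 + £0.14 = £0.30

£0.30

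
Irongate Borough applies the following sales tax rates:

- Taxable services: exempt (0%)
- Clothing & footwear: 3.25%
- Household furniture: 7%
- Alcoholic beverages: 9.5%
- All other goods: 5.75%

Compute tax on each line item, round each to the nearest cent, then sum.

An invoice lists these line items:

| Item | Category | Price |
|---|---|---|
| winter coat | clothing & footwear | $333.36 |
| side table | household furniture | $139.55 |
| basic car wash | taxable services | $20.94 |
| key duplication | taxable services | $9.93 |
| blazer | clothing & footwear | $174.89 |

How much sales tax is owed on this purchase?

Winter coat $333.36: clothing & footwear → 3.25% → $10.83
Side table $139.55: household furniture → 7% → $9.77
Basic car wash $20.94: taxable services → 0% → $0.00
Key duplication $9.93: taxable services → 0% → $0.00
Blazer $174.89: clothing & footwear → 3.25% → $5.68
Total tax = $10.83 + $9.77 + $5.68 = $26.28

$26.28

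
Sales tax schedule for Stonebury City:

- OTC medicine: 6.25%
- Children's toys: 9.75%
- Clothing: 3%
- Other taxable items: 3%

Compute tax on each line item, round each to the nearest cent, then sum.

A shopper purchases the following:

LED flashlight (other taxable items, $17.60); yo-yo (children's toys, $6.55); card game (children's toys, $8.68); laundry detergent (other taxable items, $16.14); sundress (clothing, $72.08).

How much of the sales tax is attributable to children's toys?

$1.49

Yo-yo $6.55: children's toys → 9.75% → $0.64
Card game $8.68: children's toys → 9.75% → $0.85
Tax on children's toys = $0.64 + $0.85 = $1.49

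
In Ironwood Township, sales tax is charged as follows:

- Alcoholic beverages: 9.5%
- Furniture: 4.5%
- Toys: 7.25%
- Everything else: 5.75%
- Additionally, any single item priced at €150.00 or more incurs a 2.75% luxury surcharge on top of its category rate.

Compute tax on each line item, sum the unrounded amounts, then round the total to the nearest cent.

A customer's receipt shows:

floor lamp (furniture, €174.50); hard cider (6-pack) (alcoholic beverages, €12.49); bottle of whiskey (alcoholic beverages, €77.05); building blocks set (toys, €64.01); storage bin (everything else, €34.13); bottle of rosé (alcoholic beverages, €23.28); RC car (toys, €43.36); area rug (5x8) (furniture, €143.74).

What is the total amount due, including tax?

Floor lamp €174.50: furniture → 4.5% + 2.75% surcharge = 7.25% → €12.65125
Hard cider (6-pack) €12.49: alcoholic beverages → 9.5% → €1.18655
Bottle of whiskey €77.05: alcoholic beverages → 9.5% → €7.31975
Building blocks set €64.01: toys → 7.25% → €4.640725
Storage bin €34.13: everything else → 5.75% → €1.962475
Bottle of rosé €23.28: alcoholic beverages → 9.5% → €2.2116
RC car €43.36: toys → 7.25% → €3.1436
Area rug (5x8) €143.74: furniture → 4.5% → €6.4683
Subtotal = €572.56; unrounded tax = €39.58425 → €39.58; total due = €612.14

€612.14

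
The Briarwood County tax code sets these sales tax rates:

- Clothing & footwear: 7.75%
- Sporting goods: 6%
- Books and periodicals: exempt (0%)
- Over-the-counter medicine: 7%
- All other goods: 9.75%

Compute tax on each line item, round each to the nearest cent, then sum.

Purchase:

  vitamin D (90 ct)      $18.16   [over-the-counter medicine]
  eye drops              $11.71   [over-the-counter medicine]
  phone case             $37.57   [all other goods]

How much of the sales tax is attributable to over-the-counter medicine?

$2.09

Vitamin D (90 ct) $18.16: over-the-counter medicine → 7% → $1.27
Eye drops $11.71: over-the-counter medicine → 7% → $0.82
Tax on over-the-counter medicine = $1.27 + $0.82 = $2.09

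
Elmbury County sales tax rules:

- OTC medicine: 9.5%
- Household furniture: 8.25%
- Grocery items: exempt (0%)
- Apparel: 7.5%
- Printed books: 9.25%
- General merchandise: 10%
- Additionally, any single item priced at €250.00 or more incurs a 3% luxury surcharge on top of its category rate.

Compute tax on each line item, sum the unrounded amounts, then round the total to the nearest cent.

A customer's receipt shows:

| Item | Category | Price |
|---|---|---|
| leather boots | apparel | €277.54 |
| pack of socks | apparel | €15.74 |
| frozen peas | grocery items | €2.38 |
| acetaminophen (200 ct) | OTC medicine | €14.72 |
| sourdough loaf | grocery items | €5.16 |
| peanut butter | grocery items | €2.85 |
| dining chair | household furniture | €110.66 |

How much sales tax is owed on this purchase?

Leather boots €277.54: apparel → 7.5% + 3% surcharge = 10.5% → €29.1417
Pack of socks €15.74: apparel → 7.5% → €1.1805
Frozen peas €2.38: grocery items → 0% → €0.00
Acetaminophen (200 ct) €14.72: OTC medicine → 9.5% → €1.3984
Sourdough loaf €5.16: grocery items → 0% → €0.00
Peanut butter €2.85: grocery items → 0% → €0.00
Dining chair €110.66: household furniture → 8.25% → €9.12945
Unrounded tax sum = €40.85005 → €40.85

€40.85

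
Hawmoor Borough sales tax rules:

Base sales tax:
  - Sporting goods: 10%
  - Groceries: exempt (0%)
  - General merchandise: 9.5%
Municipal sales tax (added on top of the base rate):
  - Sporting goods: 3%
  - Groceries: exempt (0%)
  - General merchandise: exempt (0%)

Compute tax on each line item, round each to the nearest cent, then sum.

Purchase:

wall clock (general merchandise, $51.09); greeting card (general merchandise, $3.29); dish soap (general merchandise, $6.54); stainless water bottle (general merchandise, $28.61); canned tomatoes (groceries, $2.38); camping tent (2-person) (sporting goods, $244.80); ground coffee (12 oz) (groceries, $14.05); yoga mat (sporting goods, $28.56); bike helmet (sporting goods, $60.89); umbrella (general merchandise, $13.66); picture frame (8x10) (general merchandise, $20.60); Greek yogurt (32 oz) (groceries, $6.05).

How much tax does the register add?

$55.21

Wall clock $51.09: general merchandise → 9.5% + 0% municipal = 9.5% → $4.85
Greeting card $3.29: general merchandise → 9.5% + 0% municipal = 9.5% → $0.31
Dish soap $6.54: general merchandise → 9.5% + 0% municipal = 9.5% → $0.62
Stainless water bottle $28.61: general merchandise → 9.5% + 0% municipal = 9.5% → $2.72
Canned tomatoes $2.38: groceries → 0% + 0% municipal = 0% → $0.00
Camping tent (2-person) $244.80: sporting goods → 10% + 3% municipal = 13% → $31.82
Ground coffee (12 oz) $14.05: groceries → 0% + 0% municipal = 0% → $0.00
Yoga mat $28.56: sporting goods → 10% + 3% municipal = 13% → $3.71
Bike helmet $60.89: sporting goods → 10% + 3% municipal = 13% → $7.92
Umbrella $13.66: general merchandise → 9.5% + 0% municipal = 9.5% → $1.30
Picture frame (8x10) $20.60: general merchandise → 9.5% + 0% municipal = 9.5% → $1.96
Greek yogurt (32 oz) $6.05: groceries → 0% + 0% municipal = 0% → $0.00
Total tax = $4.85 + $0.31 + $0.62 + $2.72 + $31.82 + $3.71 + $7.92 + $1.30 + $1.96 = $55.21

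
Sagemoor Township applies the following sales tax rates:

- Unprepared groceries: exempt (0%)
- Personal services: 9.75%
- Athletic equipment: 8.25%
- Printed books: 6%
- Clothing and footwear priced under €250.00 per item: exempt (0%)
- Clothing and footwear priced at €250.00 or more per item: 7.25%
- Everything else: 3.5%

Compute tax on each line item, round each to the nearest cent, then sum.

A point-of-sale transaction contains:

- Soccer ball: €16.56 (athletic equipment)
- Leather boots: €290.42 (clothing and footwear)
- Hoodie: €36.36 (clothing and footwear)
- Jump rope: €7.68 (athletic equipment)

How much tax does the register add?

€23.06

Soccer ball €16.56: athletic equipment → 8.25% → €1.37
Leather boots €290.42: clothing and footwear, €250.00 or more → 7.25% → €21.06
Hoodie €36.36: clothing and footwear, under €250.00 → 0% → €0.00
Jump rope €7.68: athletic equipment → 8.25% → €0.63
Total tax = €1.37 + €21.06 + €0.63 = €23.06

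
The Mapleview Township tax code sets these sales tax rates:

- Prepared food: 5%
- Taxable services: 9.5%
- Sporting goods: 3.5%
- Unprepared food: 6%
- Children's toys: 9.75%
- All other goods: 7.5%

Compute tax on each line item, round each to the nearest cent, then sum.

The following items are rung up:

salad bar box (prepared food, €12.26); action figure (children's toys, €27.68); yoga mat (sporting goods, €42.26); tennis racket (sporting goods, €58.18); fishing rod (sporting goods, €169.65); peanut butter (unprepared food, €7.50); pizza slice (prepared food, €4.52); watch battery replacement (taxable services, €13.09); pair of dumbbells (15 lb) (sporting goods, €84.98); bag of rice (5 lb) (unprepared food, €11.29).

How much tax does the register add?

Salad bar box €12.26: prepared food → 5% → €0.61
Action figure €27.68: children's toys → 9.75% → €2.70
Yoga mat €42.26: sporting goods → 3.5% → €1.48
Tennis racket €58.18: sporting goods → 3.5% → €2.04
Fishing rod €169.65: sporting goods → 3.5% → €5.94
Peanut butter €7.50: unprepared food → 6% → €0.45
Pizza slice €4.52: prepared food → 5% → €0.23
Watch battery replacement €13.09: taxable services → 9.5% → €1.24
Pair of dumbbells (15 lb) €84.98: sporting goods → 3.5% → €2.97
Bag of rice (5 lb) €11.29: unprepared food → 6% → €0.68
Total tax = €0.61 + €2.70 + €1.48 + €2.04 + €5.94 + €0.45 + €0.23 + €1.24 + €2.97 + €0.68 = €18.34

€18.34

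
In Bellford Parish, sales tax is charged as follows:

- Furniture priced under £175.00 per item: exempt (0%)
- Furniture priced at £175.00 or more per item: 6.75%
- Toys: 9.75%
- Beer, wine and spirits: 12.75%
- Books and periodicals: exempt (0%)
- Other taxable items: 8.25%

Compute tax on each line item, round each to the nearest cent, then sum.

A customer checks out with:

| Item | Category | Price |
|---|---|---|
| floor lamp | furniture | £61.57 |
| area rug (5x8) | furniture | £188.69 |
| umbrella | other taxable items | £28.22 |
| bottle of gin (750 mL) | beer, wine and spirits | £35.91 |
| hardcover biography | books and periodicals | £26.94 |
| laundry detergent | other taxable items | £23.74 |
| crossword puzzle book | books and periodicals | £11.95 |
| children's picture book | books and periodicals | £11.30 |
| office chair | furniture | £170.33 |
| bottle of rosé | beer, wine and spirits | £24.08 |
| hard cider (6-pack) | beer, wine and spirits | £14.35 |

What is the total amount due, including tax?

£623.59

Floor lamp £61.57: furniture, under £175.00 → 0% → £0.00
Area rug (5x8) £188.69: furniture, £175.00 or more → 6.75% → £12.74
Umbrella £28.22: other taxable items → 8.25% → £2.33
Bottle of gin (750 mL) £35.91: beer, wine and spirits → 12.75% → £4.58
Hardcover biography £26.94: books and periodicals → 0% → £0.00
Laundry detergent £23.74: other taxable items → 8.25% → £1.96
Crossword puzzle book £11.95: books and periodicals → 0% → £0.00
Children's picture book £11.30: books and periodicals → 0% → £0.00
Office chair £170.33: furniture, under £175.00 → 0% → £0.00
Bottle of rosé £24.08: beer, wine and spirits → 12.75% → £3.07
Hard cider (6-pack) £14.35: beer, wine and spirits → 12.75% → £1.83
Subtotal = £597.08; tax = £26.51; total due = £623.59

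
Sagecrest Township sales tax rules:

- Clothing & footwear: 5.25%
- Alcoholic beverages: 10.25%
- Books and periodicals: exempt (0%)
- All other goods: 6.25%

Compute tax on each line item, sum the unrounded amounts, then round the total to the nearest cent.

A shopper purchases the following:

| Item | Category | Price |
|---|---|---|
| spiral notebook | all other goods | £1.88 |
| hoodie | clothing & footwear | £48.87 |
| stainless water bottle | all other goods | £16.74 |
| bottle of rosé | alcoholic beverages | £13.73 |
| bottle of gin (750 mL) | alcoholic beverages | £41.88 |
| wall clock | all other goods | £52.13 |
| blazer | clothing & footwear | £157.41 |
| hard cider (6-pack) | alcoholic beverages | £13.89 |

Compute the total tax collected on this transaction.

£22.38

Spiral notebook £1.88: all other goods → 6.25% → £0.1175
Hoodie £48.87: clothing & footwear → 5.25% → £2.565675
Stainless water bottle £16.74: all other goods → 6.25% → £1.04625
Bottle of rosé £13.73: alcoholic beverages → 10.25% → £1.407325
Bottle of gin (750 mL) £41.88: alcoholic beverages → 10.25% → £4.2927
Wall clock £52.13: all other goods → 6.25% → £3.258125
Blazer £157.41: clothing & footwear → 5.25% → £8.264025
Hard cider (6-pack) £13.89: alcoholic beverages → 10.25% → £1.423725
Unrounded tax sum = £22.375325 → £22.38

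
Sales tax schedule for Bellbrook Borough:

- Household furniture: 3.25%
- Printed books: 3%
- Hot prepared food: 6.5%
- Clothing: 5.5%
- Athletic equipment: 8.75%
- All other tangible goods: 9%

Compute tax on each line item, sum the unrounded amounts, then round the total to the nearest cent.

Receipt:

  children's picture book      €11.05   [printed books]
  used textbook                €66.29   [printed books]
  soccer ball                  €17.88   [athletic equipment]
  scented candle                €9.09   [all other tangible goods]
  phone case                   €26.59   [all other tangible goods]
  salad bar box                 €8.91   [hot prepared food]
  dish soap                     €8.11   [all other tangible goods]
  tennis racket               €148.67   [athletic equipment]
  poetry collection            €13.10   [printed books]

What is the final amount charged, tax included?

€331.50

Children's picture book €11.05: printed books → 3% → €0.3315
Used textbook €66.29: printed books → 3% → €1.9887
Soccer ball €17.88: athletic equipment → 8.75% → €1.5645
Scented candle €9.09: all other tangible goods → 9% → €0.8181
Phone case €26.59: all other tangible goods → 9% → €2.3931
Salad bar box €8.91: hot prepared food → 6.5% → €0.57915
Dish soap €8.11: all other tangible goods → 9% → €0.7299
Tennis racket €148.67: athletic equipment → 8.75% → €13.008625
Poetry collection €13.10: printed books → 3% → €0.393
Subtotal = €309.69; unrounded tax = €21.806575 → €21.81; total due = €331.50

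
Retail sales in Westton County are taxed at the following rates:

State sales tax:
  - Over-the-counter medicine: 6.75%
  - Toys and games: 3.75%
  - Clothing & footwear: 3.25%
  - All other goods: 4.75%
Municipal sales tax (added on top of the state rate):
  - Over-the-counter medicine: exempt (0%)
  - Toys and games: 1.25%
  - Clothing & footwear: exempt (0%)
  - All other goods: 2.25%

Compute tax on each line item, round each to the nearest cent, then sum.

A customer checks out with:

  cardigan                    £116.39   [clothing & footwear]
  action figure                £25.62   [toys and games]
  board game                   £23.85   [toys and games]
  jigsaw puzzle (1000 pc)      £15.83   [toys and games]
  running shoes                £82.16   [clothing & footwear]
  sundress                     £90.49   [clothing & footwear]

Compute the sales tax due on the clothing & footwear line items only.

£9.39

Cardigan £116.39: clothing & footwear → 3.25% + 0% municipal = 3.25% → £3.78
Running shoes £82.16: clothing & footwear → 3.25% + 0% municipal = 3.25% → £2.67
Sundress £90.49: clothing & footwear → 3.25% + 0% municipal = 3.25% → £2.94
Tax on clothing & footwear = £3.78 + £2.67 + £2.94 = £9.39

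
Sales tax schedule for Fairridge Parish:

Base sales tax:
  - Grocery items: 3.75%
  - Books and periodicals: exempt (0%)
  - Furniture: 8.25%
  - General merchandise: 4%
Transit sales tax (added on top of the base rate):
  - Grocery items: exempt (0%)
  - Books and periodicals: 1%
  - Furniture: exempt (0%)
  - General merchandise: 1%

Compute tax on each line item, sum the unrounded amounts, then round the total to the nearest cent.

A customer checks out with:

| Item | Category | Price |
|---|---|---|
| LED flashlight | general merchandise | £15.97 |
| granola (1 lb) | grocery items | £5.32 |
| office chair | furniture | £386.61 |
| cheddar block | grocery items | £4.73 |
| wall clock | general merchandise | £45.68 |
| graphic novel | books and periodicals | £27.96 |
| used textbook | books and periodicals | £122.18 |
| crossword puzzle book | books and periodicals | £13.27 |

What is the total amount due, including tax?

£658.71

LED flashlight £15.97: general merchandise → 4% + 1% transit = 5% → £0.7985
Granola (1 lb) £5.32: grocery items → 3.75% + 0% transit = 3.75% → £0.1995
Office chair £386.61: furniture → 8.25% + 0% transit = 8.25% → £31.895325
Cheddar block £4.73: grocery items → 3.75% + 0% transit = 3.75% → £0.177375
Wall clock £45.68: general merchandise → 4% + 1% transit = 5% → £2.284
Graphic novel £27.96: books and periodicals → 0% + 1% transit = 1% → £0.2796
Used textbook £122.18: books and periodicals → 0% + 1% transit = 1% → £1.2218
Crossword puzzle book £13.27: books and periodicals → 0% + 1% transit = 1% → £0.1327
Subtotal = £621.72; unrounded tax = £36.9888 → £36.99; total due = £658.71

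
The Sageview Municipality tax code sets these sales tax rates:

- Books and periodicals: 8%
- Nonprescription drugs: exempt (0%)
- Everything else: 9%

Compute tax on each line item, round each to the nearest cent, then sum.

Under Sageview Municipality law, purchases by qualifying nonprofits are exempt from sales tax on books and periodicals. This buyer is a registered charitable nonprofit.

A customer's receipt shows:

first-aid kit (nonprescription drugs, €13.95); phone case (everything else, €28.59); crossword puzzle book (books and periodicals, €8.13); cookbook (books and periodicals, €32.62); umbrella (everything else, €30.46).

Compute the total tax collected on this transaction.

First-aid kit €13.95: nonprescription drugs → 0% → €0.00
Phone case €28.59: everything else → 9% → €2.57
Crossword puzzle book €8.13: books and periodicals, buyer-exempt → 0% → €0.00
Cookbook €32.62: books and periodicals, buyer-exempt → 0% → €0.00
Umbrella €30.46: everything else → 9% → €2.74
Total tax = €2.57 + €2.74 = €5.31

€5.31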